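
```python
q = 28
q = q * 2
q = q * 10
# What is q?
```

Trace:
`q = 28` → q = 28
`q = q * 2` → q = 56
`q = q * 10` → q = 560
So q = 560

Answer: 560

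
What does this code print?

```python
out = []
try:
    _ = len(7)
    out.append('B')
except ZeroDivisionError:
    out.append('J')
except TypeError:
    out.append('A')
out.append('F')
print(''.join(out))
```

Execution trace: 'A' (except TypeError) → 'F' (after the try/except). Output: AF

Answer: AF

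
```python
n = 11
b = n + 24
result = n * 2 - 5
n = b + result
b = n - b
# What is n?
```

Trace:
`n = 11` → n = 11
`b = n + 24` → b = 35
`result = n * 2 - 5` → result = 17
`n = b + result` → n = 52
`b = n - b` → b = 17
So n = 52

Answer: 52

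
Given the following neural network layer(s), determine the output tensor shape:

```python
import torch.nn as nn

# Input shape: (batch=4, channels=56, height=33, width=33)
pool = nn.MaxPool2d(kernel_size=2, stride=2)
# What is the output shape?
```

Input: (4, 56, 33, 33) -> Output: (4, 56, 16, 16)

Answer: (4, 56, 16, 16)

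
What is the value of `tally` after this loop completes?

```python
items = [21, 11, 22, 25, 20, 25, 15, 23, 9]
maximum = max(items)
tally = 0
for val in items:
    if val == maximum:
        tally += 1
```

Count of max value 25 in [21, 11, 22, 25, 20, 25, 15, 23, 9]
`tally` takes the values: 0 → 1 → 2

Answer: 2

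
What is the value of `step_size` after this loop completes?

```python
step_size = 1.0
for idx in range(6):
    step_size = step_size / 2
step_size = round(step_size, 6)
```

Halving LR 6 times: 1 / 2^6
`step_size` takes the values: 1.0 → 0.5 → 0.25 → 0.125 → 0.0625 → 0.03125 → 0.015625

Answer: 0.015625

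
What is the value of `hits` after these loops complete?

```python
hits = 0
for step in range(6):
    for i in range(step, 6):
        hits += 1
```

Upper triangle: 6 + 5 + ... + 1
`hits` takes the values: 0 → 1 → 2 → 3 → 4 → 5 → 6 → 7 → 8 → 9 → 10 → 11 → 12 → 13 → 14 → 15 → 16 → 17 → 18 → 19 → 20 → 21

Answer: 21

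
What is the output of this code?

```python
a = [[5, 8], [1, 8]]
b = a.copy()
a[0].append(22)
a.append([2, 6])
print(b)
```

Key concept: shallow copy with nested lists.
Step by step:
`a = [[5, 8], [1, 8]]` → a = [[5, 8], [1, 8]]
`b = a.copy()` → b = [[5, 8], [1, 8]]
`a[0].append(22)` → a = [[5, 8, 22], [1, 8]]; b = [[5, 8, 22], [1, 8]]
`a.append([2, 6])` → a = [[5, 8, 22], [1, 8], [2, 6]]
`print(b)` → prints [[5, 8, 22], [1, 8]]

Answer: [[5, 8, 22], [1, 8]]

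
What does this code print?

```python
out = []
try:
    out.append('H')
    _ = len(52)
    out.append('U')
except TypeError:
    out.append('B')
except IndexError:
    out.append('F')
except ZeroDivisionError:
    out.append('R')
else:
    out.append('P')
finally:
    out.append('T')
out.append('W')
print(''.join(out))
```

Execution trace: 'H' (try body) → 'B' (except TypeError) → 'T' (finally) → 'W' (after the try/except). Output: HBTW

Answer: HBTW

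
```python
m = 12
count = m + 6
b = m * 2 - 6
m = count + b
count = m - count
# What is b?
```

Trace:
`m = 12` → m = 12
`count = m + 6` → count = 18
`b = m * 2 - 6` → b = 18
`m = count + b` → m = 36
`count = m - count` → count = 18
So b = 18

Answer: 18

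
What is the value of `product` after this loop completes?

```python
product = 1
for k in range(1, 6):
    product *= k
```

5! = 120
`product` takes the values: 1 → 2 → 6 → 24 → 120

Answer: 120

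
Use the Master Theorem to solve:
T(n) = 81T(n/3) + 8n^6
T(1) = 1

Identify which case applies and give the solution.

a=81, b=3, f(n)=8n^6. log_3(81) = 4. Since c=6 > 4 and the regularity condition holds (81(n/3)^6 = (81/3^6)n^6 with 81/3^6 < 1), Case 3 applies: T(n) = Θ(f(n)) = O(n^6).

Answer: O(n^6) - Case 3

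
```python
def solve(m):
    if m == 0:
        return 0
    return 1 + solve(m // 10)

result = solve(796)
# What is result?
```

Count of digits of 796: 3

Answer: 3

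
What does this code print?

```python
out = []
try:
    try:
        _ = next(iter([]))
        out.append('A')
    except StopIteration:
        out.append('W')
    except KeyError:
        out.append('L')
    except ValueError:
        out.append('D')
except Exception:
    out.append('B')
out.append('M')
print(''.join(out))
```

Execution trace: 'W' (inner except StopIteration) → 'M' (after the try/except). Output: WM

Answer: WM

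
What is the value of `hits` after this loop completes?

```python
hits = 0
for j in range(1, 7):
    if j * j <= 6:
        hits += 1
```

Count numbers where j² ≤ 6
`hits` takes the values: 0 → 1 → 2

Answer: 2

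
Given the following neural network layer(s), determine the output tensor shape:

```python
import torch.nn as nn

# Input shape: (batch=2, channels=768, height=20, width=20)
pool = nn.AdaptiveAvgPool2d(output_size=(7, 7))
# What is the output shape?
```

Input: (2, 768, 20, 20) -> Output: (2, 768, 7, 7)

Answer: (2, 768, 7, 7)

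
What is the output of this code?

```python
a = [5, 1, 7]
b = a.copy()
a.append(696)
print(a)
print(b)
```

Key concept: list.copy() creates independent copy.
Step by step:
`a = [5, 1, 7]` → a = [5, 1, 7]
`b = a.copy()` → b = [5, 1, 7]
`a.append(696)` → a = [5, 1, 7, 696]
`print(a)` → prints [5, 1, 7, 696]
`print(b)` → prints [5, 1, 7]

Answer:
[5, 1, 7, 696]
[5, 1, 7]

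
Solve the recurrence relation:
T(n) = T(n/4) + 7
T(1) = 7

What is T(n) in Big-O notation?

Each step divides n by 4 and adds 7. After log_4(n) steps we reach T(1)=7. So T(n) = 7·log_4(n) + 7 = O(log n).

Answer: O(log n)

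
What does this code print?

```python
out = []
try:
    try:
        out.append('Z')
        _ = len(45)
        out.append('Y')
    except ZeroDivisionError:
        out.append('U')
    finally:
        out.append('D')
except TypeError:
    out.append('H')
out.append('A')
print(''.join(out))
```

Execution trace: 'Z' (try body) → 'D' (finally) → 'H' (outer except TypeError) → 'A' (after the try/except). Output: ZDHA

Answer: ZDHA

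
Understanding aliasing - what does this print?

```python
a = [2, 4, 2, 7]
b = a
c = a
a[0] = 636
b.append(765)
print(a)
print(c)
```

Key concept: multiple aliases.
Step by step:
`a = [2, 4, 2, 7]` → a = [2, 4, 2, 7]
`b = a` → b = [2, 4, 2, 7] (same object as a)
`c = a` → c = [2, 4, 2, 7] (same object as a, b)
`a[0] = 636` → a = [636, 4, 2, 7] (same object as b, c); b = [636, 4, 2, 7] (same object as a, c); c = [636, 4, 2, 7] (same object as a, b)
`b.append(765)` → a = [636, 4, 2, 7, 765] (same object as b, c); b = [636, 4, 2, 7, 765] (same object as a, c); c = [636, 4, 2, 7, 765] (same object as a, b)
`print(a)` → prints [636, 4, 2, 7, 765]
`print(c)` → prints [636, 4, 2, 7, 765]

Answer:
[636, 4, 2, 7, 765]
[636, 4, 2, 7, 765]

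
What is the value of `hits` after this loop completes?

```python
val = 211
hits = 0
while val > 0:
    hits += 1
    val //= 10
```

Count digits by repeated division by 10
`hits` takes the values: 0 → 1 → 2 → 3

Answer: 3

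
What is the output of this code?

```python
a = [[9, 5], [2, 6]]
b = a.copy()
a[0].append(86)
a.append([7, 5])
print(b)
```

Key concept: shallow copy with nested lists.
Step by step:
`a = [[9, 5], [2, 6]]` → a = [[9, 5], [2, 6]]
`b = a.copy()` → b = [[9, 5], [2, 6]]
`a[0].append(86)` → a = [[9, 5, 86], [2, 6]]; b = [[9, 5, 86], [2, 6]]
`a.append([7, 5])` → a = [[9, 5, 86], [2, 6], [7, 5]]
`print(b)` → prints [[9, 5, 86], [2, 6]]

Answer: [[9, 5, 86], [2, 6]]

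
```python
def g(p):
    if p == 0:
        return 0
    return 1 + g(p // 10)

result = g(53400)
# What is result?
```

Count of digits of 53400: 5

Answer: 5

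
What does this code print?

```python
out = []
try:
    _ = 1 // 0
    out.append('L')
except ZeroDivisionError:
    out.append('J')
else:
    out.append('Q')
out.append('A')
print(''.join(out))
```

Execution trace: 'J' (except ZeroDivisionError) → 'A' (after the try/except). Output: JA

Answer: JA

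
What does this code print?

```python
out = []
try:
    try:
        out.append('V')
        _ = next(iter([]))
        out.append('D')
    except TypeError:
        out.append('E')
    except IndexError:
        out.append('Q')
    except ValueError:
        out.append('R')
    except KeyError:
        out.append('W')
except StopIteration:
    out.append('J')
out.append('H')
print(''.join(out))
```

Execution trace: 'V' (try body) → 'J' (outer except StopIteration) → 'H' (after the try/except). Output: VJH

Answer: VJH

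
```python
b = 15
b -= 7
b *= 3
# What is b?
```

Trace:
`b = 15` → b = 15
`b -= 7` → b = 8
`b *= 3` → b = 24
So b = 24

Answer: 24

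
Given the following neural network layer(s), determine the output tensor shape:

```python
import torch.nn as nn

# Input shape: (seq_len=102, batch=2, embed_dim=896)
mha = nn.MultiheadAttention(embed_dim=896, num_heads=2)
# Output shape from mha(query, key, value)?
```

Input: (102, 2, 896) -> Output: (102, 2, 896)

Answer: (102, 2, 896)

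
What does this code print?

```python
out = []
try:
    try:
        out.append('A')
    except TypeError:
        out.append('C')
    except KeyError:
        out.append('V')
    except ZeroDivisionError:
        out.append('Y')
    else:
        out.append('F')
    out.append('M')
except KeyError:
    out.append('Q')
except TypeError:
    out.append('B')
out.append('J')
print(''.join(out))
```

Execution trace: 'A' (inner try body, no exception) → 'F' (inner else) → 'M' (try body, no exception) → 'J' (after the try/except). Output: AFMJ

Answer: AFMJ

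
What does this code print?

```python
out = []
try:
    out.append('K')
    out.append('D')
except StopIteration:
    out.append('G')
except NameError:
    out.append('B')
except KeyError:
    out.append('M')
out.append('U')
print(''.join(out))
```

Execution trace: 'K' (try body) → 'D' (try body, no exception) → 'U' (after the try/except). Output: KDU

Answer: KDU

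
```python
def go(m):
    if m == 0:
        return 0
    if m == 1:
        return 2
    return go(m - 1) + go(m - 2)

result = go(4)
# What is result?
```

Build up from base cases: go(0)=0, go(1)=2, go(2)=2, go(3)=4, go(4)=6

Answer: 6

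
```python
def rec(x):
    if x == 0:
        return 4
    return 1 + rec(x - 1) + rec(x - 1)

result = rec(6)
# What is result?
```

rec(x) = 1 + 2·rec(x-1), rec(0)=4. Closed form: (4+1)·2^6 - 1 = 319.

Answer: 319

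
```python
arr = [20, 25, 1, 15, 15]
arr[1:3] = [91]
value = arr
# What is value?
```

Trace:
`arr = [20, 25, 1, 15, 15]` → arr = [20, 25, 1, 15, 15]
`arr[1:3] = [91]` → arr = [20, 91, 15, 15]
`value = arr` → value = [20, 91, 15, 15]
So value = [20, 91, 15, 15]

Answer: [20, 91, 15, 15]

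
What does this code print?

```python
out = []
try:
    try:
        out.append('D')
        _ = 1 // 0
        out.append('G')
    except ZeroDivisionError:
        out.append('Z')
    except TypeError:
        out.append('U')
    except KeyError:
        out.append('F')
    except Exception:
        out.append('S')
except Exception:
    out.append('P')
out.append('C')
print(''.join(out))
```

Execution trace: 'D' (inner try body) → 'Z' (inner except ZeroDivisionError) → 'C' (after the try/except). Output: DZC

Answer: DZC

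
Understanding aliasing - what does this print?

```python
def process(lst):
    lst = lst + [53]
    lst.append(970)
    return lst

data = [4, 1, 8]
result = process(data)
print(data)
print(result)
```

Key concept: rebinding parameter vs mutation.
Step by step:
`data = [4, 1, 8]` → data = [4, 1, 8]
`result = process(data)` → result = [4, 1, 8, 53, 970]
`print(data)` → prints [4, 1, 8]
`print(result)` → prints [4, 1, 8, 53, 970]

Answer:
[4, 1, 8]
[4, 1, 8, 53, 970]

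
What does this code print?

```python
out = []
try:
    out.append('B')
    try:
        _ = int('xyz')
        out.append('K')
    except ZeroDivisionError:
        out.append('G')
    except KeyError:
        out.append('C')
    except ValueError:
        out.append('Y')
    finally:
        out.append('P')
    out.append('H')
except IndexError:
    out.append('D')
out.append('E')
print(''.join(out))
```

Execution trace: 'B' (try body) → 'Y' (inner except ValueError) → 'P' (inner finally) → 'H' (try body, no exception) → 'E' (after the try/except). Output: BYPHE

Answer: BYPHE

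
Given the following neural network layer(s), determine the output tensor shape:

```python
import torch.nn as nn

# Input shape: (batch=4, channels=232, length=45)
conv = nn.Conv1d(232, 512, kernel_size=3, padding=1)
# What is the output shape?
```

Input: (4, 232, 45) -> Output: (4, 512, 45)

Answer: (4, 512, 45)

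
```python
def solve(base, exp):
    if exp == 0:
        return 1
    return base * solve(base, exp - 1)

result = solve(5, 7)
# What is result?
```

solve(5, 7) = 5 * 5 * 5 * 5 * 5 * 5 * 5 = 78125

Answer: 78125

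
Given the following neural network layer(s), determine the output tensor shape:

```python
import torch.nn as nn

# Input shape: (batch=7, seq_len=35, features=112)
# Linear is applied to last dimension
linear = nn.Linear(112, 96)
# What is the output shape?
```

Input: (7, 35, 112) -> Output: (7, 35, 96)

Answer: (7, 35, 96)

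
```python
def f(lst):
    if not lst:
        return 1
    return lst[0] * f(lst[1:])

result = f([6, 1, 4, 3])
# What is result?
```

Product over [6, 1, 4, 3] = 6 * 1 * 4 * 3 = 72

Answer: 72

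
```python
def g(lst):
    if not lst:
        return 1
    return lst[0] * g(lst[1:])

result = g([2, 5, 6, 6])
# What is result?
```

Product over [2, 5, 6, 6] = 2 * 5 * 6 * 6 = 360

Answer: 360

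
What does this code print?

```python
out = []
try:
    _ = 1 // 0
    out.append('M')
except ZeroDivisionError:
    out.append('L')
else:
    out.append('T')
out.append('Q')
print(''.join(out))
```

Execution trace: 'L' (except ZeroDivisionError) → 'Q' (after the try/except). Output: LQ

Answer: LQ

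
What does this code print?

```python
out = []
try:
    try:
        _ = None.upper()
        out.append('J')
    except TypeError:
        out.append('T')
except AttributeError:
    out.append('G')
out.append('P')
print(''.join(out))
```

Execution trace: 'G' (outer except AttributeError) → 'P' (after the try/except). Output: GP

Answer: GP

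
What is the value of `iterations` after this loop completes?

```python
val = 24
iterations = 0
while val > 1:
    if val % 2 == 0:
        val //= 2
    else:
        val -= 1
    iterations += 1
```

Steps to reduce 24 to 1
`iterations` takes the values: 0 → 1 → 2 → 3 → 4 → 5

Answer: 5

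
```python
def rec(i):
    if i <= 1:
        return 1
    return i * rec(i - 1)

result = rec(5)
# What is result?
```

rec(5) = 5 * 4 * 3 * 2 * 1 = 120

Answer: 120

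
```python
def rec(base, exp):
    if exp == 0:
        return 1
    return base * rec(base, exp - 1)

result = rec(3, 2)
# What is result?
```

rec(3, 2) = 3 * 3 = 9

Answer: 9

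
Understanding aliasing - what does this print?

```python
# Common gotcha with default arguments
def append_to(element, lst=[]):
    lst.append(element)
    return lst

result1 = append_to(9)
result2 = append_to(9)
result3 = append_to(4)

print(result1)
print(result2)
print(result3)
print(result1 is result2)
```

Key concept: mutable default argument gotcha.
Step by step:
`result1 = append_to(9)` → result1 = [9]
`result2 = append_to(9)` → result1 = [9, 9] (same object as result2); result2 = [9, 9] (same object as result1)
`result3 = append_to(4)` → result1 = [9, 9, 4] (same object as result2, result3); result2 = [9, 9, 4] (same object as result1, result3); result3 = [9, 9, 4] (same object as result1, result2)
`print(result1)` → prints [9, 9, 4]
`print(result2)` → prints [9, 9, 4]
`print(result3)` → prints [9, 9, 4]
`print(result1 is result2)` → prints True

Answer:
[9, 9, 4]
[9, 9, 4]
[9, 9, 4]
True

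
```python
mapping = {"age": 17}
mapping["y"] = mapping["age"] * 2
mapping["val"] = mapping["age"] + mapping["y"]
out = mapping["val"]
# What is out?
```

Trace:
`mapping = {"age": 17}` → mapping = {'age': 17}
`mapping["y"] = mapping["age"] * 2` → mapping = {'age': 17, 'y': 34}
`mapping["val"] = mapping["age"] + mapping["y"]` → mapping = {'age': 17, 'y': 34, 'val': 51}
`out = mapping["val"]` → out = 51
So out = 51

Answer: 51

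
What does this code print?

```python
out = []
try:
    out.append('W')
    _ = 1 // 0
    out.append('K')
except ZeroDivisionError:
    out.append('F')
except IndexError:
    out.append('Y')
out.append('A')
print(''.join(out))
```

Execution trace: 'W' (try body) → 'F' (except ZeroDivisionError) → 'A' (after the try/except). Output: WFA

Answer: WFA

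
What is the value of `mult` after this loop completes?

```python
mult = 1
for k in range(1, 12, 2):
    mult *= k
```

Product of 1, 3, 5, ... up to 11
`mult` takes the values: 1 → 3 → 15 → 105 → 945 → 10395

Answer: 10395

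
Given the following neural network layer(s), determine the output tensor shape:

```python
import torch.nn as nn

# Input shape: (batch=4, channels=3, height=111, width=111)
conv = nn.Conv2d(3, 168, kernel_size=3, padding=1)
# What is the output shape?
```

Input: (4, 3, 111, 111) -> Output: (4, 168, 111, 111)

Answer: (4, 168, 111, 111)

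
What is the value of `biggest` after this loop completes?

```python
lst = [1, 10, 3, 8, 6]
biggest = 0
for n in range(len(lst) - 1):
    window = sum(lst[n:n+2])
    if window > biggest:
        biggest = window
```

Max sum of 2-element window in [1, 10, 3, 8, 6]
`biggest` takes the values: 0 → 11 → 13 → 14

Answer: 14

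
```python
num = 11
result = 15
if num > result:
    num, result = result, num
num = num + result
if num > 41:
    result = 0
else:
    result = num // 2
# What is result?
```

Trace:
`num = 11` → num = 11
`result = 15` → result = 15
`if num > result: ...` → num > result is False → no variable changes
`num = num + result` → num = 26
`if num > 41: ...` → num > 41 is False, take else branch → result = 13
So result = 13

Answer: 13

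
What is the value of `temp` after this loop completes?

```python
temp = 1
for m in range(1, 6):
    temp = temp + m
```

Start at 1, add 1 through 5
`temp` takes the values: 1 → 2 → 4 → 7 → 11 → 16

Answer: 16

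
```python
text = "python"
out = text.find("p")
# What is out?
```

Trace:
`text = "python"` → text = 'python'
`out = text.find("p")` → out = 0
So out = 0

Answer: 0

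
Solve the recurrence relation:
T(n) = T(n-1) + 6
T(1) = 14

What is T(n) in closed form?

Unrolling: T(n) = T(1) + 6·(n-1) = 14 + 6(n-1) = 6n + 8.

Answer: T(n) = 6n + 8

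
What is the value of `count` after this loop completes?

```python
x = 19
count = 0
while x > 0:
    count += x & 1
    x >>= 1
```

Count set bits in 19 (binary: 0b10011)
`count` takes the values: 0 → 1 → 2 → 3

Answer: 3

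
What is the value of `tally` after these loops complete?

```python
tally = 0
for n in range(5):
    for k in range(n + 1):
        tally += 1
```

Triangle: 1 + 2 + ... + 5
`tally` takes the values: 0 → 1 → 2 → 3 → 4 → 5 → 6 → 7 → 8 → 9 → 10 → 11 → 12 → 13 → 14 → 15

Answer: 15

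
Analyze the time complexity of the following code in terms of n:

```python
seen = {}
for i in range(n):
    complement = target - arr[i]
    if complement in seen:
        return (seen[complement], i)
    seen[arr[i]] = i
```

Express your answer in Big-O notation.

This is Two sum with hash map. Time complexity: O(n).

Answer: O(n)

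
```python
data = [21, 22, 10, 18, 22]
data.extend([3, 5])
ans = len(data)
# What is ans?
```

Trace:
`data = [21, 22, 10, 18, 22]` → data = [21, 22, 10, 18, 22]
`data.extend([3, 5])` → data = [21, 22, 10, 18, 22, 3, 5]
`ans = len(data)` → ans = 7
So ans = 7

Answer: 7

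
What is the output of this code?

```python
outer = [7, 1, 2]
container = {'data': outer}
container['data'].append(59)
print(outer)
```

Key concept: dict holds reference to list.
Step by step:
`outer = [7, 1, 2]` → outer = [7, 1, 2]
`container = {'data': outer}` → container = {'data': [7, 1, 2]}
`container['data'].append(59)` → outer = [7, 1, 2, 59]; container = {'data': [7, 1, 2, 59]}
`print(outer)` → prints [7, 1, 2, 59]

Answer: [7, 1, 2, 59]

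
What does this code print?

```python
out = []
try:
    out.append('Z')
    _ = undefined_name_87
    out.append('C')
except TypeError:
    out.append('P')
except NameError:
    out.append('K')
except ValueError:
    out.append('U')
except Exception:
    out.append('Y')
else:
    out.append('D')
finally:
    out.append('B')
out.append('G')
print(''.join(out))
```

Execution trace: 'Z' (try body) → 'K' (except NameError) → 'B' (finally) → 'G' (after the try/except). Output: ZKBG

Answer: ZKBG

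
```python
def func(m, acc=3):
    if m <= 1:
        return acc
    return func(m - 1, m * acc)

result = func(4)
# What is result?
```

Accumulator trace (n, acc): (4, 3) -> (3, 12) -> (2, 36) -> (1, 72) -> return 72

Answer: 72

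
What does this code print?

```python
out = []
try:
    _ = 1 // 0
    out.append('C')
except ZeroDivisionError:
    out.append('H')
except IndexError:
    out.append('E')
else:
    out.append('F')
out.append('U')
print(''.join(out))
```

Execution trace: 'H' (except ZeroDivisionError) → 'U' (after the try/except). Output: HU

Answer: HU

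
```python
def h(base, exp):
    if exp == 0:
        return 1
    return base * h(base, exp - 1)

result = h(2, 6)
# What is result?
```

h(2, 6) = 2 * 2 * 2 * 2 * 2 * 2 = 64

Answer: 64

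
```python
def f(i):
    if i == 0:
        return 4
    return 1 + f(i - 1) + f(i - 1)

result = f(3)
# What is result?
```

f(i) = 1 + 2·f(i-1), f(0)=4. Closed form: (4+1)·2^3 - 1 = 39.

Answer: 39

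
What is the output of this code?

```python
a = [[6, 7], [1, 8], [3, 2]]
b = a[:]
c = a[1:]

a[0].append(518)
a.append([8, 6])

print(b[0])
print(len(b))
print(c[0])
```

Key concept: slice with nested mutation.
Step by step:
`a = [[6, 7], [1, 8], [3, 2]]` → a = [[6, 7], [1, 8], [3, 2]]
`b = a[:]` → b = [[6, 7], [1, 8], [3, 2]]
`c = a[1:]` → c = [[1, 8], [3, 2]]
`a[0].append(518)` → a = [[6, 7, 518], [1, 8], [3, 2]]; b = [[6, 7, 518], [1, 8], [3, 2]]
`a.append([8, 6])` → a = [[6, 7, 518], [1, 8], [3, 2], [8, 6]]
`print(b[0])` → prints [6, 7, 518]
`print(len(b))` → prints 3
`print(c[0])` → prints [1, 8]

Answer:
[6, 7, 518]
3
[1, 8]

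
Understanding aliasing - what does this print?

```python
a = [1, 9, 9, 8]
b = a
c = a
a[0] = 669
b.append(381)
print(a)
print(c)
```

Key concept: multiple aliases.
Step by step:
`a = [1, 9, 9, 8]` → a = [1, 9, 9, 8]
`b = a` → b = [1, 9, 9, 8] (same object as a)
`c = a` → c = [1, 9, 9, 8] (same object as a, b)
`a[0] = 669` → a = [669, 9, 9, 8] (same object as b, c); b = [669, 9, 9, 8] (same object as a, c); c = [669, 9, 9, 8] (same object as a, b)
`b.append(381)` → a = [669, 9, 9, 8, 381] (same object as b, c); b = [669, 9, 9, 8, 381] (same object as a, c); c = [669, 9, 9, 8, 381] (same object as a, b)
`print(a)` → prints [669, 9, 9, 8, 381]
`print(c)` → prints [669, 9, 9, 8, 381]

Answer:
[669, 9, 9, 8, 381]
[669, 9, 9, 8, 381]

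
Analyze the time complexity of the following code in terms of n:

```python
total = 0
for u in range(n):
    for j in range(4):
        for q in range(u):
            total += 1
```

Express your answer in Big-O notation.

Each loop level contributes: n × 1 × n. Multiplying the contributions gives O(n^2).

Answer: O(n^2)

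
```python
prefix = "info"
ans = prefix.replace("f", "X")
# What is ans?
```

Trace:
`prefix = "info"` → prefix = 'info'
`ans = prefix.replace("f", "X")` → ans = 'inXo'
So ans = 'inXo'

Answer: 'inXo'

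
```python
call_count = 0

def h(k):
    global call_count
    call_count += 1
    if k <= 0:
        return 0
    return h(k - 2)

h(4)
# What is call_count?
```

Linear recursion stepping by 2: 3 calls from k=4 down to ≤0.

Answer: 3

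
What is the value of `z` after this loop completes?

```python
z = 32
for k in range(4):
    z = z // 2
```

Halve 4 times: 32 // 2^4 = 2
`z` takes the values: 32 → 16 → 8 → 4 → 2

Answer: 2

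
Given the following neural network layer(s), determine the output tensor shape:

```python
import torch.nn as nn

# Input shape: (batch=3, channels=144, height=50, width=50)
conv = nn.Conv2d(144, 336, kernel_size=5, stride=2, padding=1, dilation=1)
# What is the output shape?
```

Input: (3, 144, 50, 50) -> Output: (3, 336, 24, 24)

Answer: (3, 336, 24, 24)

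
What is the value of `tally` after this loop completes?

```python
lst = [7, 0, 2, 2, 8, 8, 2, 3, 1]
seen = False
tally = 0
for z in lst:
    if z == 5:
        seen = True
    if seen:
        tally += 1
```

Count elements after first 5 in [7, 0, 2, 2, 8, 8, 2, 3, 1]
`tally` takes the values: 0

Answer: 0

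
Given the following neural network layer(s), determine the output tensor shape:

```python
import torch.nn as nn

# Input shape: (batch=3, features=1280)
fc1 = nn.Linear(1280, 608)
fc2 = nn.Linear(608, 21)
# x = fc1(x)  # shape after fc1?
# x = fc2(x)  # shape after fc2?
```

Input: (3, 1280) -> after fc1: (3, 608) -> Output: (3, 21)

Answer: (3, 21)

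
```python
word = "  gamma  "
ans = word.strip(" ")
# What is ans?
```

Trace:
`word = "  gamma  "` → word = '  gamma  '
`ans = word.strip(" ")` → ans = 'gamma'
So ans = 'gamma'

Answer: 'gamma'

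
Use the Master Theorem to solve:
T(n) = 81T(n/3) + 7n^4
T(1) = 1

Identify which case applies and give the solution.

a=81, b=3, f(n)=7n^4. log_3(81) = 4. Since c=4 = 4, Case 2 applies: T(n) = Θ(n^log_b(a) · log n) = O(n^4 log n).

Answer: O(n^4 log n) - Case 2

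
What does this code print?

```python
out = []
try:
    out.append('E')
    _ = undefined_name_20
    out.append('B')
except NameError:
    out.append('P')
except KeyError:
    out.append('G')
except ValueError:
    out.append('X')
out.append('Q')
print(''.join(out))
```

Execution trace: 'E' (try body) → 'P' (except NameError) → 'Q' (after the try/except). Output: EPQ

Answer: EPQ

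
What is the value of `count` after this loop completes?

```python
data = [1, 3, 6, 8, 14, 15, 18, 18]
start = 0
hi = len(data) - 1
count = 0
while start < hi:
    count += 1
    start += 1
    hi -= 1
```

Iterations until pointers meet (list length 8)
`count` takes the values: 0 → 1 → 2 → 3 → 4

Answer: 4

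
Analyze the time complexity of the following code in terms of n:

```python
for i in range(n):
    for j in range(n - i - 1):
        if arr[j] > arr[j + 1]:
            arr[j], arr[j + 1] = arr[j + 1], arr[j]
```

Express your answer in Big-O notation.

This is Bubble sort. Time complexity: O(n²).

Answer: O(n²)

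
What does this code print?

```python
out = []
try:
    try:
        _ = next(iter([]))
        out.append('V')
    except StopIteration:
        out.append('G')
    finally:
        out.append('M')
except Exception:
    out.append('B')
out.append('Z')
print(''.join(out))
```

Execution trace: 'G' (inner except StopIteration) → 'M' (inner finally) → 'Z' (after the try/except). Output: GMZ

Answer: GMZ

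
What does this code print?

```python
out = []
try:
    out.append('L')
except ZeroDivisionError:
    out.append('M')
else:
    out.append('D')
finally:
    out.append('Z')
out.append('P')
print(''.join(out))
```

Execution trace: 'L' (try body, no exception) → 'D' (else) → 'Z' (finally) → 'P' (after the try/except). Output: LDZP

Answer: LDZP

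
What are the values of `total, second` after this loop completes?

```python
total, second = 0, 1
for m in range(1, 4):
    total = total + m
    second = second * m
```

Sum and factorial of 1 to 3
`total, second` takes the values: (0, 1) → (1, 1) → (3, 1) → (3, 2) → (6, 2) → (6, 6)

Answer: 6, 6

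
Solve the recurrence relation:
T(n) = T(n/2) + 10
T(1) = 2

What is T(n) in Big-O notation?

Each step divides n by 2 and adds 10. After log_2(n) steps we reach T(1)=2. So T(n) = 10·log_2(n) + 2 = O(log n).

Answer: O(log n)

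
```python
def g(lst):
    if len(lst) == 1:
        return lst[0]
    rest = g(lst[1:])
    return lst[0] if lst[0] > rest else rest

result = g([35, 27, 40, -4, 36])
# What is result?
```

Recursive max over [35, 27, 40, -4, 36] = 40

Answer: 40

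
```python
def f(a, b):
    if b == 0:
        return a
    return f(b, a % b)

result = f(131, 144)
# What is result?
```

f(131, 144) -> f(144, 131) -> f(131, 13) -> f(13, 1) -> f(1, 0) -> 1

Answer: 1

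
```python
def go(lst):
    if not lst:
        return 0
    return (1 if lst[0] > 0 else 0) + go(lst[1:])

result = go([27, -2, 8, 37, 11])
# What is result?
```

Count of positive elements in [27, -2, 8, 37, 11] = 4

Answer: 4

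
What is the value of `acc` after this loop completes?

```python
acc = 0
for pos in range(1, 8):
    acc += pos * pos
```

Sum of squares 1² to 7² = 140
`acc` takes the values: 0 → 1 → 5 → 14 → 30 → 55 → 91 → 140

Answer: 140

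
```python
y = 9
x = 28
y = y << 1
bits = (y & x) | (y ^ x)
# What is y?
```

Trace:
`y = 9` → y = 9
`x = 28` → x = 28
`y = y << 1` → y = 18
`bits = (y & x) | (y ^ x)` → bits = 30
So y = 18

Answer: 18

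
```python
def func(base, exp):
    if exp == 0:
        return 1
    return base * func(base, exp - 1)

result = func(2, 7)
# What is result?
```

func(2, 7) = 2 * 2 * 2 * 2 * 2 * 2 * 2 = 128

Answer: 128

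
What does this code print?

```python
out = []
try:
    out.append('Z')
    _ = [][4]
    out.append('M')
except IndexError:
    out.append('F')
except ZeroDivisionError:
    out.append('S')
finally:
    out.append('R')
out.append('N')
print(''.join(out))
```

Execution trace: 'Z' (try body) → 'F' (except IndexError) → 'R' (finally) → 'N' (after the try/except). Output: ZFRN

Answer: ZFRN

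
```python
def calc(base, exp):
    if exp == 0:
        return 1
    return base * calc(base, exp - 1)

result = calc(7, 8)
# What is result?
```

calc(7, 8) = 7 * 7 * 7 * 7 * 7 * 7 * 7 * 7 = 5764801

Answer: 5764801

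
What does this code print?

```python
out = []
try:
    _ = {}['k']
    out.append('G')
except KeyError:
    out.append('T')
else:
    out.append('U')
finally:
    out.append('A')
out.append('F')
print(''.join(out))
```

Execution trace: 'T' (except KeyError) → 'A' (finally) → 'F' (after the try/except). Output: TAF

Answer: TAF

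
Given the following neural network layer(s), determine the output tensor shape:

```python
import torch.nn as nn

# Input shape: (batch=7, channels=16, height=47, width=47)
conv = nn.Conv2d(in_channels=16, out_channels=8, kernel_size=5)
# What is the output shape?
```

Input: (7, 16, 47, 47) -> Output: (7, 8, 43, 43)

Answer: (7, 8, 43, 43)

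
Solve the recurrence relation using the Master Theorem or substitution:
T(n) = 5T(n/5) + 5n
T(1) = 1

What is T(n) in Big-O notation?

By Master Theorem: a=5, b=5, f(n)=5n. Since log_5(5) = 1 and f(n) = Θ(n^1), Case 2 applies. T(n) = O(n log n).

Answer: O(n log n)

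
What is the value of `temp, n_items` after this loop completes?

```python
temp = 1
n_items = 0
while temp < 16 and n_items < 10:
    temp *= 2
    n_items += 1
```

Double until >= 16 or 10 iterations
`temp, n_items` takes the values: (1, 0) → (2, 0) → (2, 1) → (4, 1) → (4, 2) → (8, 2) → (8, 3) → (16, 3) → (16, 4)

Answer: 16, 4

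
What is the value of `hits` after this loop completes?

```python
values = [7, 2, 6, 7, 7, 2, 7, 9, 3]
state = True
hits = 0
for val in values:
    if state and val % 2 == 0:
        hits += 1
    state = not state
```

Count even values at even positions
`hits` takes the values: 0 → 1

Answer: 1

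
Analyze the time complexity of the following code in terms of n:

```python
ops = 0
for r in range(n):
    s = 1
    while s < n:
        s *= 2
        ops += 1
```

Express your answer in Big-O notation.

Each loop level contributes: n × log n. Multiplying the contributions gives O(n log n).

Answer: O(n log n)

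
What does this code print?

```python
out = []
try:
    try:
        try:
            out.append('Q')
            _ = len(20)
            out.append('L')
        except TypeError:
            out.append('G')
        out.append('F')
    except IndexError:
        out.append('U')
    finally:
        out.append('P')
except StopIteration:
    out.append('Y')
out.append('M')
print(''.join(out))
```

Execution trace: 'Q' (inner try body) → 'G' (inner except TypeError) → 'F' (try body, no exception) → 'P' (finally) → 'M' (after the try/except). Output: QGFPM

Answer: QGFPM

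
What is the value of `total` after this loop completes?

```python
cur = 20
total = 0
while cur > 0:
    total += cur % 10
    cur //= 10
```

Sum digits of 20
`total` takes the values: 0 → 2

Answer: 2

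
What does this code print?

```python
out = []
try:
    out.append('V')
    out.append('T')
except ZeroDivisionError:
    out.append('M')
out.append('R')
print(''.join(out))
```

Execution trace: 'V' (try body) → 'T' (try body, no exception) → 'R' (after the try/except). Output: VTR

Answer: VTR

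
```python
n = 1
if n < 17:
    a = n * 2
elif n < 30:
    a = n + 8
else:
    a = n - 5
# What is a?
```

Trace:
`n = 1` → n = 1
`if n < 17: ...` → n < 17 is True → a = 2
So a = 2

Answer: 2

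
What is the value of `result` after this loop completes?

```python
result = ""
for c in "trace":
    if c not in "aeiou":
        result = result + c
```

Remove vowels from 'trace'
`result` takes the values: "" → "t" → "tr" → "trc"

Answer: "trc"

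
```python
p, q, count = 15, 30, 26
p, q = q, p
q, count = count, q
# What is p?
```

Trace:
`p, q, count = 15, 30, 26` → p = 15; q = 30; count = 26
`p, q = q, p` → p = 30; q = 15
`q, count = count, q` → q = 26; count = 15
So p = 30

Answer: 30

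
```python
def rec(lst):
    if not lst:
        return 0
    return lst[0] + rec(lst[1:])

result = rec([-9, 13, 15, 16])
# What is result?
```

(-9) + 13 + 15 + 16 + 0 = 35

Answer: 35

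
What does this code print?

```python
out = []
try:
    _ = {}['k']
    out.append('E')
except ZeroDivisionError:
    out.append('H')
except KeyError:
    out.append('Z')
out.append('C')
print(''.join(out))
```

Execution trace: 'Z' (except KeyError) → 'C' (after the try/except). Output: ZC

Answer: ZC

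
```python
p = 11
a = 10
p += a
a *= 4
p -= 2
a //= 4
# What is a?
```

Trace:
`p = 11` → p = 11
`a = 10` → a = 10
`p += a` → p = 21
`a *= 4` → a = 40
`p -= 2` → p = 19
`a //= 4` → a = 10
So a = 10

Answer: 10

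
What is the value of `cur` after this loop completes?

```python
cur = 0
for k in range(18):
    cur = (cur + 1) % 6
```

Increment mod 6, 18 times = 0
`cur` takes the values: 0 → 1 → 2 → 3 → 4 → 5 → 0 → 1 → 2 → 3 → 4 → 5 → 0 → 1 → 2 → 3 → 4 → 5 → 0

Answer: 0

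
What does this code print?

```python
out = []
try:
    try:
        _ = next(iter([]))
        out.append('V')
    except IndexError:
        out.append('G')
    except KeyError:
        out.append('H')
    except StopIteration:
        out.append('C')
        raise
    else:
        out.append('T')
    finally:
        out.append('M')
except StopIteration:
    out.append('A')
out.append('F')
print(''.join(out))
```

Execution trace: 'C' (inner except StopIteration) → 'M' (inner finally) → 'A' (outer except StopIteration) → 'F' (after the try/except). Output: CMAF

Answer: CMAF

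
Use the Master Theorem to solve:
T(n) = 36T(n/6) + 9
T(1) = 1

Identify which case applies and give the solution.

a=36, b=6, f(n)=9. log_6(36) = 2. Since c=0 < 2, Case 1 applies: T(n) = Θ(n^log_b(a)) = O(n^2).

Answer: O(n^2) - Case 1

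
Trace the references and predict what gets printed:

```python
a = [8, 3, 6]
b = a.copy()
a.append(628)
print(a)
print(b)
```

Key concept: list.copy() creates independent copy.
Step by step:
`a = [8, 3, 6]` → a = [8, 3, 6]
`b = a.copy()` → b = [8, 3, 6]
`a.append(628)` → a = [8, 3, 6, 628]
`print(a)` → prints [8, 3, 6, 628]
`print(b)` → prints [8, 3, 6]

Answer:
[8, 3, 6, 628]
[8, 3, 6]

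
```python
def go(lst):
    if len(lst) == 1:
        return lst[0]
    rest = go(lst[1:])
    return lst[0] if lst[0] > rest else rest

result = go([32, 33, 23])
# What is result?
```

Recursive max over [32, 33, 23] = 33

Answer: 33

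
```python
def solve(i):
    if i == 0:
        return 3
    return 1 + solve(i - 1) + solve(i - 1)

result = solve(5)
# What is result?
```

solve(i) = 1 + 2·solve(i-1), solve(0)=3. Closed form: (3+1)·2^5 - 1 = 127.

Answer: 127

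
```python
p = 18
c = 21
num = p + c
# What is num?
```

Trace:
`p = 18` → p = 18
`c = 21` → c = 21
`num = p + c` → num = 39
So num = 39

Answer: 39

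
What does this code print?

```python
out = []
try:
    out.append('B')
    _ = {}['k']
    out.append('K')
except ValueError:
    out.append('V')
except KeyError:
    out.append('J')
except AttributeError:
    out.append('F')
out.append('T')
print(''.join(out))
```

Execution trace: 'B' (try body) → 'J' (except KeyError) → 'T' (after the try/except). Output: BJT

Answer: BJT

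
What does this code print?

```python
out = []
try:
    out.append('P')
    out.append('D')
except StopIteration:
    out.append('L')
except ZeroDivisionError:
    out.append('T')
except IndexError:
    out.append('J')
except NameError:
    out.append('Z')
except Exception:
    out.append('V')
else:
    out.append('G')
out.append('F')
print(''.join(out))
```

Execution trace: 'P' (try body) → 'D' (try body, no exception) → 'G' (else) → 'F' (after the try/except). Output: PDGF

Answer: PDGF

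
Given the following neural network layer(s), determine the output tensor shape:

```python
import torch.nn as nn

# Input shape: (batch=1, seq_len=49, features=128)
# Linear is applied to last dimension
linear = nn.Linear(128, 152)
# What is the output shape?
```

Input: (1, 49, 128) -> Output: (1, 49, 152)

Answer: (1, 49, 152)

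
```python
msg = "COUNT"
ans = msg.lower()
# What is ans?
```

Trace:
`msg = "COUNT"` → msg = 'COUNT'
`ans = msg.lower()` → ans = 'count'
So ans = 'count'

Answer: 'count'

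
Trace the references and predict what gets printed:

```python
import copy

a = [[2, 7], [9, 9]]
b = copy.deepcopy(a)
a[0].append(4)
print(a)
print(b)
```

Key concept: deep copy is fully independent.
Step by step:
`a = [[2, 7], [9, 9]]` → a = [[2, 7], [9, 9]]
`b = copy.deepcopy(a)` → b = [[2, 7], [9, 9]]
`a[0].append(4)` → a = [[2, 7, 4], [9, 9]]
`print(a)` → prints [[2, 7, 4], [9, 9]]
`print(b)` → prints [[2, 7], [9, 9]]

Answer:
[[2, 7, 4], [9, 9]]
[[2, 7], [9, 9]]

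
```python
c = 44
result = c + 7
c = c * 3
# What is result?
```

Trace:
`c = 44` → c = 44
`result = c + 7` → result = 51
`c = c * 3` → c = 132
So result = 51

Answer: 51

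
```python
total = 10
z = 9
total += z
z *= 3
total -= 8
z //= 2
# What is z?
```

Trace:
`total = 10` → total = 10
`z = 9` → z = 9
`total += z` → total = 19
`z *= 3` → z = 27
`total -= 8` → total = 11
`z //= 2` → z = 13
So z = 13

Answer: 13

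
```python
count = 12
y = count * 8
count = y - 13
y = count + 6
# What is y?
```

Trace:
`count = 12` → count = 12
`y = count * 8` → y = 96
`count = y - 13` → count = 83
`y = count + 6` → y = 89
So y = 89

Answer: 89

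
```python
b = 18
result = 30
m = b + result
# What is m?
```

Trace:
`b = 18` → b = 18
`result = 30` → result = 30
`m = b + result` → m = 48
So m = 48

Answer: 48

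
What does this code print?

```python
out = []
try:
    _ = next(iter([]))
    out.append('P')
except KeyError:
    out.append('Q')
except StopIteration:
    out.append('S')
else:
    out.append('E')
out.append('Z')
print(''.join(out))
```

Execution trace: 'S' (except StopIteration) → 'Z' (after the try/except). Output: SZ

Answer: SZ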